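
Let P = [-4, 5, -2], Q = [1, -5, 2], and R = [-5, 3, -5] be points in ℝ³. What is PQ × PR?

PQ = (5, -10, 4)
PR = (-1, -2, -3)
i: (-10)·(-3) - 4·(-2) = 30 - (-8) = 38
j: 4·(-1) - 5·(-3) = -4 - (-15) = 11
k: 5·(-2) - (-10)·(-1) = -10 - 10 = -20
PQ × PR = (38, 11, -20)

(38, 11, -20)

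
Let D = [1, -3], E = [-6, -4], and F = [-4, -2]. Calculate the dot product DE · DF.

34

DE = E − D = (-7, -1)
DF = F − D = (-5, 1)
DE · DF = (-7)·(-5) + (-1)·1 = 35 - 1 = 34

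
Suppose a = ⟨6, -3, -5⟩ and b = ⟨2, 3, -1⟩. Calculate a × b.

(18, -4, 24)

i: (-3)·(-1) - (-5)·3 = 3 - (-15) = 18
j: (-5)·2 - 6·(-1) = -10 - (-6) = -4
k: 6·3 - (-3)·2 = 18 - (-6) = 24
a × b = (18, -4, 24)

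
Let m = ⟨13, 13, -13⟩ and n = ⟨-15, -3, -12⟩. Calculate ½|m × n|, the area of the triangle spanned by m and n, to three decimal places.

215.385

i: 13·(-12) - (-13)·(-3) = -156 - 39 = -195
j: (-13)·(-15) - 13·(-12) = 195 - (-156) = 351
k: 13·(-3) - 13·(-15) = -39 - (-195) = 156
m × n = (-195, 351, 156)
|m × n| = √((-195)² + 351² + 156²) = √185562 ≈ 430.7691
area = ½ · 430.7691 ≈ 215.385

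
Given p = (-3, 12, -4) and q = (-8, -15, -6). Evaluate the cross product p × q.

i: 12·(-6) - (-4)·(-15) = -72 - 60 = -132
j: (-4)·(-8) - (-3)·(-6) = 32 - 18 = 14
k: (-3)·(-15) - 12·(-8) = 45 - (-96) = 141
p × q = (-132, 14, 141)

(-132, 14, 141)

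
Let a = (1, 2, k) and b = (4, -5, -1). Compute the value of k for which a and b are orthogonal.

a · b = 1·4 + 2·(-5) + k·(-1) = -6 - 1k
Set equal to 0: -1k = 6, so k = -6.

-6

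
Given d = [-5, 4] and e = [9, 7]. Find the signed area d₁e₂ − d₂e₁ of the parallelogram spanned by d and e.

(-5)·7 - 4·9 = -35 - 36 = -71

-71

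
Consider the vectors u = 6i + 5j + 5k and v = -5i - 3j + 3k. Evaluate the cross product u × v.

i: 5·3 - 5·(-3) = 15 - (-15) = 30
j: 5·(-5) - 6·3 = -25 - 18 = -43
k: 6·(-3) - 5·(-5) = -18 - (-25) = 7
u × v = (30, -43, 7)

(30, -43, 7)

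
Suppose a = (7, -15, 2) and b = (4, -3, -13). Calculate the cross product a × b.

(201, 99, 39)

i: (-15)·(-13) - 2·(-3) = 195 - (-6) = 201
j: 2·4 - 7·(-13) = 8 - (-91) = 99
k: 7·(-3) - (-15)·4 = -21 - (-60) = 39
a × b = (201, 99, 39)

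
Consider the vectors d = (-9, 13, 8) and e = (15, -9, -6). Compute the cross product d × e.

(-6, 66, -114)

i: 13·(-6) - 8·(-9) = -78 - (-72) = -6
j: 8·15 - (-9)·(-6) = 120 - 54 = 66
k: (-9)·(-9) - 13·15 = 81 - 195 = -114
d × e = (-6, 66, -114)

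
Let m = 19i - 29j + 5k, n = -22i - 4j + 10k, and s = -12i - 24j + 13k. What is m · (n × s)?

1158

n × s:
i: (-4)·13 - 10·(-24) = -52 - (-240) = 188
j: 10·(-12) - (-22)·13 = -120 - (-286) = 166
k: (-22)·(-24) - (-4)·(-12) = 528 - 48 = 480
n × s = (188, 166, 480)
m · (n × s) = 19·188 + (-29)·166 + 5·480 = 3572 - 4814 + 2400 = 1158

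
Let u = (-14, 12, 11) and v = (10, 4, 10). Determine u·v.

18

u · v = (-14)·10 + 12·4 + 11·10 = -140 + 48 + 110 = 18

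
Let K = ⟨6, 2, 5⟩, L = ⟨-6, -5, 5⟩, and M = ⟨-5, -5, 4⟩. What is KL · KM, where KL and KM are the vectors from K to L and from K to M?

181

KL = L − K = (-12, -7, 0)
KM = M − K = (-11, -7, -1)
KL · KM = (-12)·(-11) + (-7)·(-7) + 0·(-1) = 132 + 49 + 0 = 181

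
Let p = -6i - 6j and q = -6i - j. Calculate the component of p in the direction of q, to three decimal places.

p · q = (-6)·(-6) + (-6)·(-1) = 36 + 6 = 42
|q| = √(36 + 1) = √37 ≈ 6.0828
comp_q p = 42 / √37 ≈ 6.905

6.905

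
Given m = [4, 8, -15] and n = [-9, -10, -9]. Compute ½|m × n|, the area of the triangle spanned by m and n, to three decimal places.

i: 8·(-9) - (-15)·(-10) = -72 - 150 = -222
j: (-15)·(-9) - 4·(-9) = 135 - (-36) = 171
k: 4·(-10) - 8·(-9) = -40 - (-72) = 32
m × n = (-222, 171, 32)
|m × n| = √((-222)² + 171² + 32²) = √79549 ≈ 282.0443
area = ½ · 282.0443 ≈ 141.022

141.022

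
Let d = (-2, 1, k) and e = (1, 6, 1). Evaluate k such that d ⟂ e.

d · e = (-2)·1 + 1·6 + k·1 = 4 + 1k
Set equal to 0: 1k = -4, so k = -4.

-4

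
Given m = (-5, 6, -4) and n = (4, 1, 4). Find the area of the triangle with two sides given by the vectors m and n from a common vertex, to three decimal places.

i: 6·4 - (-4)·1 = 24 - (-4) = 28
j: (-4)·4 - (-5)·4 = -16 - (-20) = 4
k: (-5)·1 - 6·4 = -5 - 24 = -29
m × n = (28, 4, -29)
|m × n| = √(28² + 4² + (-29)²) = √1641 ≈ 40.5093
area = ½ · 40.5093 ≈ 20.255

20.255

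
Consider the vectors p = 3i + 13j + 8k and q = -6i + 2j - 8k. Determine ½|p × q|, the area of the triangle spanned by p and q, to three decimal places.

i: 13·(-8) - 8·2 = -104 - 16 = -120
j: 8·(-6) - 3·(-8) = -48 - (-24) = -24
k: 3·2 - 13·(-6) = 6 - (-78) = 84
p × q = (-120, -24, 84)
|p × q| = √((-120)² + (-24)² + 84²) = √22032 ≈ 148.4318
area = ½ · 148.4318 ≈ 74.216

74.216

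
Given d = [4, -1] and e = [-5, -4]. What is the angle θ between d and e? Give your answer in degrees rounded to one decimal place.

127.3

d · e = 4·(-5) + (-1)·(-4) = -20 + 4 = -16
|d|² = 16 + 1 = 17,  |d| = √17 ≈ 4.123106
|e|² = 25 + 16 = 41,  |e| = √41 ≈ 6.403124
cos θ = -16 / (4.123106 · 6.403124) ≈ -0.60604
θ = arccos(-0.60604) ≈ 127.3°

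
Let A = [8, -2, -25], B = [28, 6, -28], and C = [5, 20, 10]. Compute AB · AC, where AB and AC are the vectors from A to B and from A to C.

11

AB = B − A = (20, 8, -3)
AC = C − A = (-3, 22, 35)
AB · AC = 20·(-3) + 8·22 + (-3)·35 = -60 + 176 - 105 = 11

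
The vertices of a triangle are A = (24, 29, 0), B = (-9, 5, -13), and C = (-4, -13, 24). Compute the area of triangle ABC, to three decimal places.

AB = (-33, -24, -13),  AC = (-28, -42, 24)
i: (-24)·24 - (-13)·(-42) = -576 - 546 = -1122
j: (-13)·(-28) - (-33)·24 = 364 - (-792) = 1156
k: (-33)·(-42) - (-24)·(-28) = 1386 - 672 = 714
AB × AC = (-1122, 1156, 714)
|AB × AC| = √3105016 ≈ 1762.1056
area = ½ · 1762.1056 ≈ 881.053

881.053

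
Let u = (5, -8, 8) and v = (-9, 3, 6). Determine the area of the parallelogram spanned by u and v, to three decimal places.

137.248

i: (-8)·6 - 8·3 = -48 - 24 = -72
j: 8·(-9) - 5·6 = -72 - 30 = -102
k: 5·3 - (-8)·(-9) = 15 - 72 = -57
u × v = (-72, -102, -57)
|u × v| = √((-72)² + (-102)² + (-57)²) = √18837 ≈ 137.2480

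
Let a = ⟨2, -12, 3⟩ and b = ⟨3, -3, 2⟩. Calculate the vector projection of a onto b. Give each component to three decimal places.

a · b = 2·3 + (-12)·(-3) + 3·2 = 6 + 36 + 6 = 48
|b|² = 9 + 9 + 4 = 22
proj_b a = (48/22) · (3, -3, 2) ≈ (6.545, -6.545, 4.364)

(6.545, -6.545, 4.364)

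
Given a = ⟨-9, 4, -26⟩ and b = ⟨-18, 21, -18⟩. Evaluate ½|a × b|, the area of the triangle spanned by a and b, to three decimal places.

288.098

i: 4·(-18) - (-26)·21 = -72 - (-546) = 474
j: (-26)·(-18) - (-9)·(-18) = 468 - 162 = 306
k: (-9)·21 - 4·(-18) = -189 - (-72) = -117
a × b = (474, 306, -117)
|a × b| = √(474² + 306² + (-117)²) = √332001 ≈ 576.1953
area = ½ · 576.1953 ≈ 288.098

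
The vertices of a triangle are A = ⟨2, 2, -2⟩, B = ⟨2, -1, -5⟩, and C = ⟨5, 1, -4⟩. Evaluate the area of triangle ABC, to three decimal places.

AB = (0, -3, -3),  AC = (3, -1, -2)
i: (-3)·(-2) - (-3)·(-1) = 6 - 3 = 3
j: (-3)·3 - 0·(-2) = -9 - 0 = -9
k: 0·(-1) - (-3)·3 = 0 - (-9) = 9
AB × AC = (3, -9, 9)
|AB × AC| = √171 ≈ 13.0767
area = ½ · 13.0767 ≈ 6.538

6.538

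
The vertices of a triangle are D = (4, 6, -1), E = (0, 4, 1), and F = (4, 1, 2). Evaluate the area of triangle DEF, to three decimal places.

11.832

DE = (-4, -2, 2),  DF = (0, -5, 3)
i: (-2)·3 - 2·(-5) = -6 - (-10) = 4
j: 2·0 - (-4)·3 = 0 - (-12) = 12
k: (-4)·(-5) - (-2)·0 = 20 - 0 = 20
DE × DF = (4, 12, 20)
|DE × DF| = √560 ≈ 23.6643
area = ½ · 23.6643 ≈ 11.832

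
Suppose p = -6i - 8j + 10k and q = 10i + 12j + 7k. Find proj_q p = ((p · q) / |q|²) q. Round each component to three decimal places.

(-2.935, -3.522, -2.055)

p · q = (-6)·10 + (-8)·12 + 10·7 = -60 - 96 + 70 = -86
|q|² = 100 + 144 + 49 = 293
proj_q p = (-86/293) · (10, 12, 7) ≈ (-2.935, -3.522, -2.055)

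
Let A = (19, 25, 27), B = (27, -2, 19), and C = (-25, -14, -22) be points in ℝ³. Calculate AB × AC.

AB = (8, -27, -8)
AC = (-44, -39, -49)
i: (-27)·(-49) - (-8)·(-39) = 1323 - 312 = 1011
j: (-8)·(-44) - 8·(-49) = 352 - (-392) = 744
k: 8·(-39) - (-27)·(-44) = -312 - 1188 = -1500
AB × AC = (1011, 744, -1500)

(1011, 744, -1500)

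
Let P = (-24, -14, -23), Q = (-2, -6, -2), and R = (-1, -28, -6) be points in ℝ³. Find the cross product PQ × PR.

PQ = (22, 8, 21)
PR = (23, -14, 17)
i: 8·17 - 21·(-14) = 136 - (-294) = 430
j: 21·23 - 22·17 = 483 - 374 = 109
k: 22·(-14) - 8·23 = -308 - 184 = -492
PQ × PR = (430, 109, -492)

(430, 109, -492)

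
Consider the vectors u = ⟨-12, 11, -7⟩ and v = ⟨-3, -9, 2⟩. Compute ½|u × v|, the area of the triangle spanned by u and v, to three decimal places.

76.790

i: 11·2 - (-7)·(-9) = 22 - 63 = -41
j: (-7)·(-3) - (-12)·2 = 21 - (-24) = 45
k: (-12)·(-9) - 11·(-3) = 108 - (-33) = 141
u × v = (-41, 45, 141)
|u × v| = √((-41)² + 45² + 141²) = √23587 ≈ 153.5806
area = ½ · 153.5806 ≈ 76.790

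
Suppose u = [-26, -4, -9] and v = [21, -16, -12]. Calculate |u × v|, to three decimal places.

714.295

i: (-4)·(-12) - (-9)·(-16) = 48 - 144 = -96
j: (-9)·21 - (-26)·(-12) = -189 - 312 = -501
k: (-26)·(-16) - (-4)·21 = 416 - (-84) = 500
u × v = (-96, -501, 500)
|u × v| = √((-96)² + (-501)² + 500²) = √510217 ≈ 714.2948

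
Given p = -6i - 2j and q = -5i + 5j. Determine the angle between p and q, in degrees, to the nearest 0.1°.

63.4

p · q = (-6)·(-5) + (-2)·5 = 30 - 10 = 20
|p|² = 36 + 4 = 40,  |p| = √40 ≈ 6.324555
|q|² = 25 + 25 = 50,  |q| = √50 ≈ 7.071068
cos θ = 20 / (6.324555 · 7.071068) ≈ 0.44721
θ = arccos(0.44721) ≈ 63.4°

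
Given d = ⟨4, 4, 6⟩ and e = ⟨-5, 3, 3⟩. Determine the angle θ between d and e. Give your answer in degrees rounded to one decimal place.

d · e = 4·(-5) + 4·3 + 6·3 = -20 + 12 + 18 = 10
|d|² = 16 + 16 + 36 = 68,  |d| = √68 ≈ 8.246211
|e|² = 25 + 9 + 9 = 43,  |e| = √43 ≈ 6.557439
cos θ = 10 / (8.246211 · 6.557439) ≈ 0.18493
θ = arccos(0.18493) ≈ 79.3°

79.3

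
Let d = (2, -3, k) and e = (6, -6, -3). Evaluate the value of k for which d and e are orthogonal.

d · e = 2·6 + (-3)·(-6) + k·(-3) = 30 - 3k
Set equal to 0: -3k = -30, so k = 10.

10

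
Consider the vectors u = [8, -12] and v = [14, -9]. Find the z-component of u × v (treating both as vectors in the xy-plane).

8·(-9) - (-12)·14 = -72 - (-168) = 96

96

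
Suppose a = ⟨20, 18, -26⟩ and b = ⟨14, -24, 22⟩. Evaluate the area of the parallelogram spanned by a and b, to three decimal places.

1110.956

i: 18·22 - (-26)·(-24) = 396 - 624 = -228
j: (-26)·14 - 20·22 = -364 - 440 = -804
k: 20·(-24) - 18·14 = -480 - 252 = -732
a × b = (-228, -804, -732)
|a × b| = √((-228)² + (-804)² + (-732)²) = √1234224 ≈ 1110.9563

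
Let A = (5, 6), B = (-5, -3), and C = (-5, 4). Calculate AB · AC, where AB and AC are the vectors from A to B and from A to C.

AB = B − A = (-10, -9)
AC = C − A = (-10, -2)
AB · AC = (-10)·(-10) + (-9)·(-2) = 100 + 18 = 118

118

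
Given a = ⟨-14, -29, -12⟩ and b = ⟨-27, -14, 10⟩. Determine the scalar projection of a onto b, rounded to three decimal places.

20.740

a · b = (-14)·(-27) + (-29)·(-14) + (-12)·10 = 378 + 406 - 120 = 664
|b| = √(729 + 196 + 100) = √1025 ≈ 32.0156
comp_b a = 664 / √1025 ≈ 20.740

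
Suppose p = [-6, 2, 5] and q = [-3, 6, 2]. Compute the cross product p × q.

i: 2·2 - 5·6 = 4 - 30 = -26
j: 5·(-3) - (-6)·2 = -15 - (-12) = -3
k: (-6)·6 - 2·(-3) = -36 - (-6) = -30
p × q = (-26, -3, -30)

(-26, -3, -30)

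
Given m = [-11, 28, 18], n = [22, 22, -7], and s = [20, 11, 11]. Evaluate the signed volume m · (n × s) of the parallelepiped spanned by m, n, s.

-17769

n × s:
i: 22·11 - (-7)·11 = 242 - (-77) = 319
j: (-7)·20 - 22·11 = -140 - 242 = -382
k: 22·11 - 22·20 = 242 - 440 = -198
n × s = (319, -382, -198)
m · (n × s) = (-11)·319 + 28·(-382) + 18·(-198) = -3509 - 10696 - 3564 = -17769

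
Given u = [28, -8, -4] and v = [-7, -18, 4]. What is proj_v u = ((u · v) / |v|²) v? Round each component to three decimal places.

(1.224, 3.147, -0.699)

u · v = 28·(-7) + (-8)·(-18) + (-4)·4 = -196 + 144 - 16 = -68
|v|² = 49 + 324 + 16 = 389
proj_v u = (-68/389) · (-7, -18, 4) ≈ (1.224, 3.147, -0.699)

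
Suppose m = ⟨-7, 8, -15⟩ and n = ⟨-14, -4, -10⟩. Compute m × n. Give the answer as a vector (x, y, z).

i: 8·(-10) - (-15)·(-4) = -80 - 60 = -140
j: (-15)·(-14) - (-7)·(-10) = 210 - 70 = 140
k: (-7)·(-4) - 8·(-14) = 28 - (-112) = 140
m × n = (-140, 140, 140)

(-140, 140, 140)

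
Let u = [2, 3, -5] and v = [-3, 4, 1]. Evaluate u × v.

i: 3·1 - (-5)·4 = 3 - (-20) = 23
j: (-5)·(-3) - 2·1 = 15 - 2 = 13
k: 2·4 - 3·(-3) = 8 - (-9) = 17
u × v = (23, 13, 17)

(23, 13, 17)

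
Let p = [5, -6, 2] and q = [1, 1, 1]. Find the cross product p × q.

(-8, -3, 11)

i: (-6)·1 - 2·1 = -6 - 2 = -8
j: 2·1 - 5·1 = 2 - 5 = -3
k: 5·1 - (-6)·1 = 5 - (-6) = 11
p × q = (-8, -3, 11)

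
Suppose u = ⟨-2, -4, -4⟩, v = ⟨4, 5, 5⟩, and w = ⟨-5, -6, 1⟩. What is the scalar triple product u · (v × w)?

v × w:
i: 5·1 - 5·(-6) = 5 - (-30) = 35
j: 5·(-5) - 4·1 = -25 - 4 = -29
k: 4·(-6) - 5·(-5) = -24 - (-25) = 1
v × w = (35, -29, 1)
u · (v × w) = (-2)·35 + (-4)·(-29) + (-4)·1 = -70 + 116 - 4 = 42

42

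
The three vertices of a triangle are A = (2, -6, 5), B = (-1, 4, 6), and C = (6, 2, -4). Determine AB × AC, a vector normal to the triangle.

(-98, -23, -64)

AB = (-3, 10, 1)
AC = (4, 8, -9)
i: 10·(-9) - 1·8 = -90 - 8 = -98
j: 1·4 - (-3)·(-9) = 4 - 27 = -23
k: (-3)·8 - 10·4 = -24 - 40 = -64
AB × AC = (-98, -23, -64)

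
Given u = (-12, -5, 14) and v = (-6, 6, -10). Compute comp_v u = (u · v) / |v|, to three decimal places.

u · v = (-12)·(-6) + (-5)·6 + 14·(-10) = 72 - 30 - 140 = -98
|v| = √(36 + 36 + 100) = √172 ≈ 13.1149
comp_v u = -98 / √172 ≈ -7.472

-7.472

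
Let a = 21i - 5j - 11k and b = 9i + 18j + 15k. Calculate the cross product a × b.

(123, -414, 423)

i: (-5)·15 - (-11)·18 = -75 - (-198) = 123
j: (-11)·9 - 21·15 = -99 - 315 = -414
k: 21·18 - (-5)·9 = 378 - (-45) = 423
a × b = (123, -414, 423)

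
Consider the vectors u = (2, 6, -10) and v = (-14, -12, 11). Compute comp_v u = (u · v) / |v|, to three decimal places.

-9.781

u · v = 2·(-14) + 6·(-12) + (-10)·11 = -28 - 72 - 110 = -210
|v| = √(196 + 144 + 121) = √461 ≈ 21.4709
comp_v u = -210 / √461 ≈ -9.781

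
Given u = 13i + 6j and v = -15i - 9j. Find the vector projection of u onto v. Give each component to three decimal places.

u · v = 13·(-15) + 6·(-9) = -195 - 54 = -249
|v|² = 225 + 81 = 306
proj_v u = (-249/306) · (-15, -9) ≈ (12.206, 7.324)

(12.206, 7.324)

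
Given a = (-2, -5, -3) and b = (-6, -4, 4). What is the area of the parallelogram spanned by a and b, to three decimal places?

46.733

i: (-5)·4 - (-3)·(-4) = -20 - 12 = -32
j: (-3)·(-6) - (-2)·4 = 18 - (-8) = 26
k: (-2)·(-4) - (-5)·(-6) = 8 - 30 = -22
a × b = (-32, 26, -22)
|a × b| = √((-32)² + 26² + (-22)²) = √2184 ≈ 46.7333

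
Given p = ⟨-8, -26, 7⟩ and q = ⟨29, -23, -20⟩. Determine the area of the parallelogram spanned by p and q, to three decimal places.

i: (-26)·(-20) - 7·(-23) = 520 - (-161) = 681
j: 7·29 - (-8)·(-20) = 203 - 160 = 43
k: (-8)·(-23) - (-26)·29 = 184 - (-754) = 938
p × q = (681, 43, 938)
|p × q| = √(681² + 43² + 938²) = √1345454 ≈ 1159.9371

1159.937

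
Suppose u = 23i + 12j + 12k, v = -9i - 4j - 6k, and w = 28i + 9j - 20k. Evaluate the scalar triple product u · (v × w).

-722

v × w:
i: (-4)·(-20) - (-6)·9 = 80 - (-54) = 134
j: (-6)·28 - (-9)·(-20) = -168 - 180 = -348
k: (-9)·9 - (-4)·28 = -81 - (-112) = 31
v × w = (134, -348, 31)
u · (v × w) = 23·134 + 12·(-348) + 12·31 = 3082 - 4176 + 372 = -722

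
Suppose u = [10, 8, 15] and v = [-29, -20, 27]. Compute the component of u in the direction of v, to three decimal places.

-1.014

u · v = 10·(-29) + 8·(-20) + 15·27 = -290 - 160 + 405 = -45
|v| = √(841 + 400 + 729) = √1970 ≈ 44.3847
comp_v u = -45 / √1970 ≈ -1.014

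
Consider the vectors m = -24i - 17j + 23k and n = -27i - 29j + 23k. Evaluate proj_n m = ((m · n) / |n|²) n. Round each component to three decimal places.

(-21.482, -23.073, 18.299)

m · n = (-24)·(-27) + (-17)·(-29) + 23·23 = 648 + 493 + 529 = 1670
|n|² = 729 + 841 + 529 = 2099
proj_n m = (1670/2099) · (-27, -29, 23) ≈ (-21.482, -23.073, 18.299)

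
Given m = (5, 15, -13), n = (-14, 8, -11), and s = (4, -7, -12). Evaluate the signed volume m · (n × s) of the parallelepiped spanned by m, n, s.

-4903

n × s:
i: 8·(-12) - (-11)·(-7) = -96 - 77 = -173
j: (-11)·4 - (-14)·(-12) = -44 - 168 = -212
k: (-14)·(-7) - 8·4 = 98 - 32 = 66
n × s = (-173, -212, 66)
m · (n × s) = 5·(-173) + 15·(-212) + (-13)·66 = -865 - 3180 - 858 = -4903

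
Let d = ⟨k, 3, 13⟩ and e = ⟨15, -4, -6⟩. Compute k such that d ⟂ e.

6

d · e = k·15 + 3·(-4) + 13·(-6) = -90 + 15k
Set equal to 0: 15k = 90, so k = 6.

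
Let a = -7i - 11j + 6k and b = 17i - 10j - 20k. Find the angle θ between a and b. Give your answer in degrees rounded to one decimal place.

108.7

a · b = (-7)·17 + (-11)·(-10) + 6·(-20) = -119 + 110 - 120 = -129
|a|² = 49 + 121 + 36 = 206,  |a| = √206 ≈ 14.352700
|b|² = 289 + 100 + 400 = 789,  |b| = √789 ≈ 28.089144
cos θ = -129 / (14.352700 · 28.089144) ≈ -0.31998
θ = arccos(-0.31998) ≈ 108.7°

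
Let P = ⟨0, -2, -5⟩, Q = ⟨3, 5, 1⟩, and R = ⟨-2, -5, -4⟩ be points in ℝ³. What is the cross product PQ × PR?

(25, -15, 5)

PQ = (3, 7, 6)
PR = (-2, -3, 1)
i: 7·1 - 6·(-3) = 7 - (-18) = 25
j: 6·(-2) - 3·1 = -12 - 3 = -15
k: 3·(-3) - 7·(-2) = -9 - (-14) = 5
PQ × PR = (25, -15, 5)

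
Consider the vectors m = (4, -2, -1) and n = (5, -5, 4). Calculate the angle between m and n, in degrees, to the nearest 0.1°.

m · n = 4·5 + (-2)·(-5) + (-1)·4 = 20 + 10 - 4 = 26
|m|² = 16 + 4 + 1 = 21,  |m| = √21 ≈ 4.582576
|n|² = 25 + 25 + 16 = 66,  |n| = √66 ≈ 8.124038
cos θ = 26 / (4.582576 · 8.124038) ≈ 0.69838
θ = arccos(0.69838) ≈ 45.7°

45.7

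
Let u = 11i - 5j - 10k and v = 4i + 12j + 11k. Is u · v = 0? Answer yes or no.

u · v = 11·4 + (-5)·12 + (-10)·11 = 44 - 60 - 110 = -126
Nonzero, so the vectors are not orthogonal.

no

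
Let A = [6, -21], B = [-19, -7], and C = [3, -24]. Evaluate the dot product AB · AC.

AB = B − A = (-25, 14)
AC = C − A = (-3, -3)
AB · AC = (-25)·(-3) + 14·(-3) = 75 - 42 = 33

33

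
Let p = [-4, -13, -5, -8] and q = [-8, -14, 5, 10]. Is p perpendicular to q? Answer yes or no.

p · q = (-4)·(-8) + (-13)·(-14) + (-5)·5 + (-8)·10 = 32 + 182 - 25 - 80 = 109
Nonzero, so the vectors are not orthogonal.

no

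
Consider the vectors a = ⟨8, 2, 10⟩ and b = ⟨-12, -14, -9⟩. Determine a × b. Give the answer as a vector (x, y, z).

(122, -48, -88)

i: 2·(-9) - 10·(-14) = -18 - (-140) = 122
j: 10·(-12) - 8·(-9) = -120 - (-72) = -48
k: 8·(-14) - 2·(-12) = -112 - (-24) = -88
a × b = (122, -48, -88)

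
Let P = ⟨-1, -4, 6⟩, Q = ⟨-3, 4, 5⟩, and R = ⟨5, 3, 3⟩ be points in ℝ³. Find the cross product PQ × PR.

PQ = (-2, 8, -1)
PR = (6, 7, -3)
i: 8·(-3) - (-1)·7 = -24 - (-7) = -17
j: (-1)·6 - (-2)·(-3) = -6 - 6 = -12
k: (-2)·7 - 8·6 = -14 - 48 = -62
PQ × PR = (-17, -12, -62)

(-17, -12, -62)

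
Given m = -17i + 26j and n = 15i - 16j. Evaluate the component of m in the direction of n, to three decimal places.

-30.595

m · n = (-17)·15 + 26·(-16) = -255 - 416 = -671
|n| = √(225 + 256) = √481 ≈ 21.9317
comp_n m = -671 / √481 ≈ -30.595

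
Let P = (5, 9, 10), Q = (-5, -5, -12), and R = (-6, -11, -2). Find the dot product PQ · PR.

PQ = Q − P = (-10, -14, -22)
PR = R − P = (-11, -20, -12)
PQ · PR = (-10)·(-11) + (-14)·(-20) + (-22)·(-12) = 110 + 280 + 264 = 654

654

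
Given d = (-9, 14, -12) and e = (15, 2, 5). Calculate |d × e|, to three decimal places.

281.149

i: 14·5 - (-12)·2 = 70 - (-24) = 94
j: (-12)·15 - (-9)·5 = -180 - (-45) = -135
k: (-9)·2 - 14·15 = -18 - 210 = -228
d × e = (94, -135, -228)
|d × e| = √(94² + (-135)² + (-228)²) = √79045 ≈ 281.1494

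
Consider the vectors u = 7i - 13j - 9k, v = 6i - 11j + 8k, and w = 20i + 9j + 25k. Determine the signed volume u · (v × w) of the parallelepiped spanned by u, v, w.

v × w:
i: (-11)·25 - 8·9 = -275 - 72 = -347
j: 8·20 - 6·25 = 160 - 150 = 10
k: 6·9 - (-11)·20 = 54 - (-220) = 274
v × w = (-347, 10, 274)
u · (v × w) = 7·(-347) + (-13)·10 + (-9)·274 = -2429 - 130 - 2466 = -5025

-5025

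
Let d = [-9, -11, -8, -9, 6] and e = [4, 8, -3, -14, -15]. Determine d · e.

-64

d · e = (-9)·4 + (-11)·8 + (-8)·(-3) + (-9)·(-14) + 6·(-15) = -36 - 88 + 24 + 126 - 90 = -64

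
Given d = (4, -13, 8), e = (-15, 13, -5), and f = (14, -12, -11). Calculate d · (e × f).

2227

e × f:
i: 13·(-11) - (-5)·(-12) = -143 - 60 = -203
j: (-5)·14 - (-15)·(-11) = -70 - 165 = -235
k: (-15)·(-12) - 13·14 = 180 - 182 = -2
e × f = (-203, -235, -2)
d · (e × f) = 4·(-203) + (-13)·(-235) + 8·(-2) = -812 + 3055 - 16 = 2227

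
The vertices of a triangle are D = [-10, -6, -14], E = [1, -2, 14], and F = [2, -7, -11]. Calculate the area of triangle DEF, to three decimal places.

155.636

DE = (11, 4, 28),  DF = (12, -1, 3)
i: 4·3 - 28·(-1) = 12 - (-28) = 40
j: 28·12 - 11·3 = 336 - 33 = 303
k: 11·(-1) - 4·12 = -11 - 48 = -59
DE × DF = (40, 303, -59)
|DE × DF| = √96890 ≈ 311.2716
area = ½ · 311.2716 ≈ 155.636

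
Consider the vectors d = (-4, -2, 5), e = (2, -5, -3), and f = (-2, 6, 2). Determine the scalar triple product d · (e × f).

e × f:
i: (-5)·2 - (-3)·6 = -10 - (-18) = 8
j: (-3)·(-2) - 2·2 = 6 - 4 = 2
k: 2·6 - (-5)·(-2) = 12 - 10 = 2
e × f = (8, 2, 2)
d · (e × f) = (-4)·8 + (-2)·2 + 5·2 = -32 - 4 + 10 = -26

-26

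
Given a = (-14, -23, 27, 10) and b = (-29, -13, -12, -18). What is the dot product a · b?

201

a · b = (-14)·(-29) + (-23)·(-13) + 27·(-12) + 10·(-18) = 406 + 299 - 324 - 180 = 201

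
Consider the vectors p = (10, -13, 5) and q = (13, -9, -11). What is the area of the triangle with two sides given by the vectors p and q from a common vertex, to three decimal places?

i: (-13)·(-11) - 5·(-9) = 143 - (-45) = 188
j: 5·13 - 10·(-11) = 65 - (-110) = 175
k: 10·(-9) - (-13)·13 = -90 - (-169) = 79
p × q = (188, 175, 79)
|p × q| = √(188² + 175² + 79²) = √72210 ≈ 268.7192
area = ½ · 268.7192 ≈ 134.360

134.360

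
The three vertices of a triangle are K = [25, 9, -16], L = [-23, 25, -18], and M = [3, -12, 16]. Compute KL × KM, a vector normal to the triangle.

(470, 1580, 1360)

KL = (-48, 16, -2)
KM = (-22, -21, 32)
i: 16·32 - (-2)·(-21) = 512 - 42 = 470
j: (-2)·(-22) - (-48)·32 = 44 - (-1536) = 1580
k: (-48)·(-21) - 16·(-22) = 1008 - (-352) = 1360
KL × KM = (470, 1580, 1360)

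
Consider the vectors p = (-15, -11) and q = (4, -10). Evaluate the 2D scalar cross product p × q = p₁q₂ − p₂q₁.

194

(-15)·(-10) - (-11)·4 = 150 - (-44) = 194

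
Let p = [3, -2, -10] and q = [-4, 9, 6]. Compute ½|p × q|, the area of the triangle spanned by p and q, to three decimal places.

41.620

i: (-2)·6 - (-10)·9 = -12 - (-90) = 78
j: (-10)·(-4) - 3·6 = 40 - 18 = 22
k: 3·9 - (-2)·(-4) = 27 - 8 = 19
p × q = (78, 22, 19)
|p × q| = √(78² + 22² + 19²) = √6929 ≈ 83.2406
area = ½ · 83.2406 ≈ 41.620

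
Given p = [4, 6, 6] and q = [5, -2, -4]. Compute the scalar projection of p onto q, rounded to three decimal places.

p · q = 4·5 + 6·(-2) + 6·(-4) = 20 - 12 - 24 = -16
|q| = √(25 + 4 + 16) = √45 ≈ 6.7082
comp_q p = -16 / √45 ≈ -2.385

-2.385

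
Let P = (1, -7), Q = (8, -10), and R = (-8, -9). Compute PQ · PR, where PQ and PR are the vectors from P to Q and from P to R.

-57

PQ = Q − P = (7, -3)
PR = R − P = (-9, -2)
PQ · PR = 7·(-9) + (-3)·(-2) = -63 + 6 = -57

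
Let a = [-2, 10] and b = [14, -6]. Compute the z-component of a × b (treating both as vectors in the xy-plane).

(-2)·(-6) - 10·14 = 12 - 140 = -128

-128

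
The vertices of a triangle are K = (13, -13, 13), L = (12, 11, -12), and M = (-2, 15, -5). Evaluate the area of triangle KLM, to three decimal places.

278.162

KL = (-1, 24, -25),  KM = (-15, 28, -18)
i: 24·(-18) - (-25)·28 = -432 - (-700) = 268
j: (-25)·(-15) - (-1)·(-18) = 375 - 18 = 357
k: (-1)·28 - 24·(-15) = -28 - (-360) = 332
KL × KM = (268, 357, 332)
|KL × KM| = √309497 ≈ 556.3245
area = ½ · 556.3245 ≈ 278.162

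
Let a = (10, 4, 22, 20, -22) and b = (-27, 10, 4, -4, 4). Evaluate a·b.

a · b = 10·(-27) + 4·10 + 22·4 + 20·(-4) + (-22)·4 = -270 + 40 + 88 - 80 - 88 = -310

-310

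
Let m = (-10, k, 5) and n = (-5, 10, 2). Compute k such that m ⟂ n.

-6

m · n = (-10)·(-5) + k·10 + 5·2 = 60 + 10k
Set equal to 0: 10k = -60, so k = -6.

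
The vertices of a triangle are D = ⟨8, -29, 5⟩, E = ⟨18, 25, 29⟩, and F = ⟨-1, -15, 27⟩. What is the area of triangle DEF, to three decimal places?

571.812

DE = (10, 54, 24),  DF = (-9, 14, 22)
i: 54·22 - 24·14 = 1188 - 336 = 852
j: 24·(-9) - 10·22 = -216 - 220 = -436
k: 10·14 - 54·(-9) = 140 - (-486) = 626
DE × DF = (852, -436, 626)
|DE × DF| = √1307876 ≈ 1143.6241
area = ½ · 1143.6241 ≈ 571.812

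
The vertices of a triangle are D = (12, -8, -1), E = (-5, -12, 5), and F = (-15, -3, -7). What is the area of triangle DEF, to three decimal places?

163.540

DE = (-17, -4, 6),  DF = (-27, 5, -6)
i: (-4)·(-6) - 6·5 = 24 - 30 = -6
j: 6·(-27) - (-17)·(-6) = -162 - 102 = -264
k: (-17)·5 - (-4)·(-27) = -85 - 108 = -193
DE × DF = (-6, -264, -193)
|DE × DF| = √106981 ≈ 327.0795
area = ½ · 327.0795 ≈ 163.540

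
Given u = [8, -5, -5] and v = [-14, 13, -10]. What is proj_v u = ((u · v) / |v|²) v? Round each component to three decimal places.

u · v = 8·(-14) + (-5)·13 + (-5)·(-10) = -112 - 65 + 50 = -127
|v|² = 196 + 169 + 100 = 465
proj_v u = (-127/465) · (-14, 13, -10) ≈ (3.824, -3.551, 2.731)

(3.824, -3.551, 2.731)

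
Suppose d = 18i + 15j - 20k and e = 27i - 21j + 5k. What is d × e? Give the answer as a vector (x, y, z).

i: 15·5 - (-20)·(-21) = 75 - 420 = -345
j: (-20)·27 - 18·5 = -540 - 90 = -630
k: 18·(-21) - 15·27 = -378 - 405 = -783
d × e = (-345, -630, -783)

(-345, -630, -783)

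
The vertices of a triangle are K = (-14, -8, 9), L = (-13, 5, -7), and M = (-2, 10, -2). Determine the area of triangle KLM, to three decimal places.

KL = (1, 13, -16),  KM = (12, 18, -11)
i: 13·(-11) - (-16)·18 = -143 - (-288) = 145
j: (-16)·12 - 1·(-11) = -192 - (-11) = -181
k: 1·18 - 13·12 = 18 - 156 = -138
KL × KM = (145, -181, -138)
|KL × KM| = √72830 ≈ 269.8703
area = ½ · 269.8703 ≈ 134.935

134.935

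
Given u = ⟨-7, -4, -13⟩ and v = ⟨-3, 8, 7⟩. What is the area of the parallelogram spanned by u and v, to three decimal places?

134.700

i: (-4)·7 - (-13)·8 = -28 - (-104) = 76
j: (-13)·(-3) - (-7)·7 = 39 - (-49) = 88
k: (-7)·8 - (-4)·(-3) = -56 - 12 = -68
u × v = (76, 88, -68)
|u × v| = √(76² + 88² + (-68)²) = √18144 ≈ 134.6997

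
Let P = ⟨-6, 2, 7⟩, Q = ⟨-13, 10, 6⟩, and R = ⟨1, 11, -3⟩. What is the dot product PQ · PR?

PQ = Q − P = (-7, 8, -1)
PR = R − P = (7, 9, -10)
PQ · PR = (-7)·7 + 8·9 + (-1)·(-10) = -49 + 72 + 10 = 33

33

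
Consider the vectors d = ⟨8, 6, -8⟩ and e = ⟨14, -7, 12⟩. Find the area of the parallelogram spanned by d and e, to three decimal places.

i: 6·12 - (-8)·(-7) = 72 - 56 = 16
j: (-8)·14 - 8·12 = -112 - 96 = -208
k: 8·(-7) - 6·14 = -56 - 84 = -140
d × e = (16, -208, -140)
|d × e| = √(16² + (-208)² + (-140)²) = √63120 ≈ 251.2369

251.237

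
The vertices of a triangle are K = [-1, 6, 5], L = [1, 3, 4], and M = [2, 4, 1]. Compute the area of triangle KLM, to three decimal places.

6.124

KL = (2, -3, -1),  KM = (3, -2, -4)
i: (-3)·(-4) - (-1)·(-2) = 12 - 2 = 10
j: (-1)·3 - 2·(-4) = -3 - (-8) = 5
k: 2·(-2) - (-3)·3 = -4 - (-9) = 5
KL × KM = (10, 5, 5)
|KL × KM| = √150 ≈ 12.2474
area = ½ · 12.2474 ≈ 6.124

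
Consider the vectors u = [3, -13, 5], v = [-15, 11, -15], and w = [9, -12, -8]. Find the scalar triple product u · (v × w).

v × w:
i: 11·(-8) - (-15)·(-12) = -88 - 180 = -268
j: (-15)·9 - (-15)·(-8) = -135 - 120 = -255
k: (-15)·(-12) - 11·9 = 180 - 99 = 81
v × w = (-268, -255, 81)
u · (v × w) = 3·(-268) + (-13)·(-255) + 5·81 = -804 + 3315 + 405 = 2916

2916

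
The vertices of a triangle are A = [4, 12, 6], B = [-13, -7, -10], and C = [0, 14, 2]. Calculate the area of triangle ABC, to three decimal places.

77.104

AB = (-17, -19, -16),  AC = (-4, 2, -4)
i: (-19)·(-4) - (-16)·2 = 76 - (-32) = 108
j: (-16)·(-4) - (-17)·(-4) = 64 - 68 = -4
k: (-17)·2 - (-19)·(-4) = -34 - 76 = -110
AB × AC = (108, -4, -110)
|AB × AC| = √23780 ≈ 154.2077
area = ½ · 154.2077 ≈ 77.104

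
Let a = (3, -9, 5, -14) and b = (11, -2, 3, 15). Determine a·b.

a · b = 3·11 + (-9)·(-2) + 5·3 + (-14)·15 = 33 + 18 + 15 - 210 = -144

-144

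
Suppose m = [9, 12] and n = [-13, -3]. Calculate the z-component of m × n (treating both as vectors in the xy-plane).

9·(-3) - 12·(-13) = -27 - (-156) = 129

129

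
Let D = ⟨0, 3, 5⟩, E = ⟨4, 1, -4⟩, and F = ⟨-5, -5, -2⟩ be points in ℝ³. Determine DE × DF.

(-58, 73, -42)

DE = (4, -2, -9)
DF = (-5, -8, -7)
i: (-2)·(-7) - (-9)·(-8) = 14 - 72 = -58
j: (-9)·(-5) - 4·(-7) = 45 - (-28) = 73
k: 4·(-8) - (-2)·(-5) = -32 - 10 = -42
DE × DF = (-58, 73, -42)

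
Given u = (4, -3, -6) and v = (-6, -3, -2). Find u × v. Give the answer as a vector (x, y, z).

(-12, 44, -30)

i: (-3)·(-2) - (-6)·(-3) = 6 - 18 = -12
j: (-6)·(-6) - 4·(-2) = 36 - (-8) = 44
k: 4·(-3) - (-3)·(-6) = -12 - 18 = -30
u × v = (-12, 44, -30)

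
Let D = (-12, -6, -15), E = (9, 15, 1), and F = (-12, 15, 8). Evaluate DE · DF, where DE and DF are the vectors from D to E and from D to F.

809

DE = E − D = (21, 21, 16)
DF = F − D = (0, 21, 23)
DE · DF = 21·0 + 21·21 + 16·23 = 0 + 441 + 368 = 809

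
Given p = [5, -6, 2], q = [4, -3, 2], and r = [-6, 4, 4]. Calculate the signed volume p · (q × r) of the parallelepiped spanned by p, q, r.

64

q × r:
i: (-3)·4 - 2·4 = -12 - 8 = -20
j: 2·(-6) - 4·4 = -12 - 16 = -28
k: 4·4 - (-3)·(-6) = 16 - 18 = -2
q × r = (-20, -28, -2)
p · (q × r) = 5·(-20) + (-6)·(-28) + 2·(-2) = -100 + 168 - 4 = 64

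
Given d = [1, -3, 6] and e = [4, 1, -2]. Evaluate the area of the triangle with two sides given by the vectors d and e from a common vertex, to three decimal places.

i: (-3)·(-2) - 6·1 = 6 - 6 = 0
j: 6·4 - 1·(-2) = 24 - (-2) = 26
k: 1·1 - (-3)·4 = 1 - (-12) = 13
d × e = (0, 26, 13)
|d × e| = √(0² + 26² + 13²) = √845 ≈ 29.0689
area = ½ · 29.0689 ≈ 14.534

14.534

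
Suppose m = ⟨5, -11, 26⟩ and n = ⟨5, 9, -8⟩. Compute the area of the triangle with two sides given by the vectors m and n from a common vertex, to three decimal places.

122.695

i: (-11)·(-8) - 26·9 = 88 - 234 = -146
j: 26·5 - 5·(-8) = 130 - (-40) = 170
k: 5·9 - (-11)·5 = 45 - (-55) = 100
m × n = (-146, 170, 100)
|m × n| = √((-146)² + 170² + 100²) = √60216 ≈ 245.3895
area = ½ · 245.3895 ≈ 122.695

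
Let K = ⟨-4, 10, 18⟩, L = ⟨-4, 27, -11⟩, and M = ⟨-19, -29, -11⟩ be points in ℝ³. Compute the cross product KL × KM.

KL = (0, 17, -29)
KM = (-15, -39, -29)
i: 17·(-29) - (-29)·(-39) = -493 - 1131 = -1624
j: (-29)·(-15) - 0·(-29) = 435 - 0 = 435
k: 0·(-39) - 17·(-15) = 0 - (-255) = 255
KL × KM = (-1624, 435, 255)

(-1624, 435, 255)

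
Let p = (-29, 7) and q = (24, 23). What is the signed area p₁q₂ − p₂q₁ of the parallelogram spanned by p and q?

(-29)·23 - 7·24 = -667 - 168 = -835

-835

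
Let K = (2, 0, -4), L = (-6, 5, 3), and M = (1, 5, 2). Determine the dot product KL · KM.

KL = L − K = (-8, 5, 7)
KM = M − K = (-1, 5, 6)
KL · KM = (-8)·(-1) + 5·5 + 7·6 = 8 + 25 + 42 = 75

75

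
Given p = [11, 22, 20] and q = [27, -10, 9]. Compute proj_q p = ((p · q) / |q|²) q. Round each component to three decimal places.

(7.625, -2.824, 2.542)

p · q = 11·27 + 22·(-10) + 20·9 = 297 - 220 + 180 = 257
|q|² = 729 + 100 + 81 = 910
proj_q p = (257/910) · (27, -10, 9) ≈ (7.625, -2.824, 2.542)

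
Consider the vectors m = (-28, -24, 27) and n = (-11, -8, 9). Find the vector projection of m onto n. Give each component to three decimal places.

m · n = (-28)·(-11) + (-24)·(-8) + 27·9 = 308 + 192 + 243 = 743
|n|² = 121 + 64 + 81 = 266
proj_n m = (743/266) · (-11, -8, 9) ≈ (-30.726, -22.346, 25.139)

(-30.726, -22.346, 25.139)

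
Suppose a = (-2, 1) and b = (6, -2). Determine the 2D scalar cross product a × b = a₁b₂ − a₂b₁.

(-2)·(-2) - 1·6 = 4 - 6 = -2

-2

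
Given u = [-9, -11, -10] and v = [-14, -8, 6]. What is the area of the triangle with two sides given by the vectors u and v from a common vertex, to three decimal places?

128.137

i: (-11)·6 - (-10)·(-8) = -66 - 80 = -146
j: (-10)·(-14) - (-9)·6 = 140 - (-54) = 194
k: (-9)·(-8) - (-11)·(-14) = 72 - 154 = -82
u × v = (-146, 194, -82)
|u × v| = √((-146)² + 194² + (-82)²) = √65676 ≈ 256.2733
area = ½ · 256.2733 ≈ 128.137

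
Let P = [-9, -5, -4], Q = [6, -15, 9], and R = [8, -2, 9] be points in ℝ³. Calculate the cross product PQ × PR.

(-169, 26, 215)

PQ = (15, -10, 13)
PR = (17, 3, 13)
i: (-10)·13 - 13·3 = -130 - 39 = -169
j: 13·17 - 15·13 = 221 - 195 = 26
k: 15·3 - (-10)·17 = 45 - (-170) = 215
PQ × PR = (-169, 26, 215)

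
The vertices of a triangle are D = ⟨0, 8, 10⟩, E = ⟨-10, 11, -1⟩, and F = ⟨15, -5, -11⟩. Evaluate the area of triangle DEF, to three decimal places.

DE = (-10, 3, -11),  DF = (15, -13, -21)
i: 3·(-21) - (-11)·(-13) = -63 - 143 = -206
j: (-11)·15 - (-10)·(-21) = -165 - 210 = -375
k: (-10)·(-13) - 3·15 = 130 - 45 = 85
DE × DF = (-206, -375, 85)
|DE × DF| = √190286 ≈ 436.2178
area = ½ · 436.2178 ≈ 218.109

218.109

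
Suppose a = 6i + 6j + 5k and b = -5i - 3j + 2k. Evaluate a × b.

i: 6·2 - 5·(-3) = 12 - (-15) = 27
j: 5·(-5) - 6·2 = -25 - 12 = -37
k: 6·(-3) - 6·(-5) = -18 - (-30) = 12
a × b = (27, -37, 12)

(27, -37, 12)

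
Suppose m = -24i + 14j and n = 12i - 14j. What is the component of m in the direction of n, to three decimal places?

m · n = (-24)·12 + 14·(-14) = -288 - 196 = -484
|n| = √(144 + 196) = √340 ≈ 18.4391
comp_n m = -484 / √340 ≈ -26.249

-26.249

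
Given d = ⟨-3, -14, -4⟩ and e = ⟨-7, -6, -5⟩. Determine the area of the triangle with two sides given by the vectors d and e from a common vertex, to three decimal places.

i: (-14)·(-5) - (-4)·(-6) = 70 - 24 = 46
j: (-4)·(-7) - (-3)·(-5) = 28 - 15 = 13
k: (-3)·(-6) - (-14)·(-7) = 18 - 98 = -80
d × e = (46, 13, -80)
|d × e| = √(46² + 13² + (-80)²) = √8685 ≈ 93.1933
area = ½ · 93.1933 ≈ 46.597

46.597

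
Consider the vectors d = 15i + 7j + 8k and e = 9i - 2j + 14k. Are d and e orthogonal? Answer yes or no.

d · e = 15·9 + 7·(-2) + 8·14 = 135 - 14 + 112 = 233
Nonzero, so the vectors are not orthogonal.

no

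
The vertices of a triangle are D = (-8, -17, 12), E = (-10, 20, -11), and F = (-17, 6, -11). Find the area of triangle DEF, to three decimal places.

230.203

DE = (-2, 37, -23),  DF = (-9, 23, -23)
i: 37·(-23) - (-23)·23 = -851 - (-529) = -322
j: (-23)·(-9) - (-2)·(-23) = 207 - 46 = 161
k: (-2)·23 - 37·(-9) = -46 - (-333) = 287
DE × DF = (-322, 161, 287)
|DE × DF| = √211974 ≈ 460.4063
area = ½ · 460.4063 ≈ 230.203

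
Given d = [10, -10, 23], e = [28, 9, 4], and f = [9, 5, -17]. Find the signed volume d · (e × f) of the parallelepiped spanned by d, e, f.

e × f:
i: 9·(-17) - 4·5 = -153 - 20 = -173
j: 4·9 - 28·(-17) = 36 - (-476) = 512
k: 28·5 - 9·9 = 140 - 81 = 59
e × f = (-173, 512, 59)
d · (e × f) = 10·(-173) + (-10)·512 + 23·59 = -1730 - 5120 + 1357 = -5493

-5493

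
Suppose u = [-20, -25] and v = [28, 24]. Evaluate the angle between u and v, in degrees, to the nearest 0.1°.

169.3

u · v = (-20)·28 + (-25)·24 = -560 - 600 = -1160
|u|² = 400 + 625 = 1025,  |u| = √1025 ≈ 32.015621
|v|² = 784 + 576 = 1360,  |v| = √1360 ≈ 36.878178
cos θ = -1160 / (32.015621 · 36.878178) ≈ -0.98249
θ = arccos(-0.98249) ≈ 169.3°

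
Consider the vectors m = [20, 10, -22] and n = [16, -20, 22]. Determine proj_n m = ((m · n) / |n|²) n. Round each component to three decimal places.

m · n = 20·16 + 10·(-20) + (-22)·22 = 320 - 200 - 484 = -364
|n|² = 256 + 400 + 484 = 1140
proj_n m = (-364/1140) · (16, -20, 22) ≈ (-5.109, 6.386, -7.025)

(-5.109, 6.386, -7.025)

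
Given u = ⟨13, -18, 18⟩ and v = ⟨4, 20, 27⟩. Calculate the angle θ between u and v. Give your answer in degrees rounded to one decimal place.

u · v = 13·4 + (-18)·20 + 18·27 = 52 - 360 + 486 = 178
|u|² = 169 + 324 + 324 = 817,  |u| = √817 ≈ 28.583212
|v|² = 16 + 400 + 729 = 1145,  |v| = √1145 ≈ 33.837849
cos θ = 178 / (28.583212 · 33.837849) ≈ 0.18404
θ = arccos(0.18404) ≈ 79.4°

79.4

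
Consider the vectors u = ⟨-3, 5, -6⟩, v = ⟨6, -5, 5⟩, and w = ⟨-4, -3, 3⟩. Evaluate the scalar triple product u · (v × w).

v × w:
i: (-5)·3 - 5·(-3) = -15 - (-15) = 0
j: 5·(-4) - 6·3 = -20 - 18 = -38
k: 6·(-3) - (-5)·(-4) = -18 - 20 = -38
v × w = (0, -38, -38)
u · (v × w) = (-3)·0 + 5·(-38) + (-6)·(-38) = 0 - 190 + 228 = 38

38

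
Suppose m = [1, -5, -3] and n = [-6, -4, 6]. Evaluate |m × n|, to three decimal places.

i: (-5)·6 - (-3)·(-4) = -30 - 12 = -42
j: (-3)·(-6) - 1·6 = 18 - 6 = 12
k: 1·(-4) - (-5)·(-6) = -4 - 30 = -34
m × n = (-42, 12, -34)
|m × n| = √((-42)² + 12² + (-34)²) = √3064 ≈ 55.3534

55.353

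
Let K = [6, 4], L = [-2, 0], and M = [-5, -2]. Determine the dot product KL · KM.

KL = L − K = (-8, -4)
KM = M − K = (-11, -6)
KL · KM = (-8)·(-11) + (-4)·(-6) = 88 + 24 = 112

112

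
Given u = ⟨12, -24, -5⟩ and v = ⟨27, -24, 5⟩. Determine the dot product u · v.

875

u · v = 12·27 + (-24)·(-24) + (-5)·5 = 324 + 576 - 25 = 875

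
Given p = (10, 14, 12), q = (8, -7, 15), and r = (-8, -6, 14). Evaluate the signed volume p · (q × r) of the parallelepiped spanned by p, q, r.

q × r:
i: (-7)·14 - 15·(-6) = -98 - (-90) = -8
j: 15·(-8) - 8·14 = -120 - 112 = -232
k: 8·(-6) - (-7)·(-8) = -48 - 56 = -104
q × r = (-8, -232, -104)
p · (q × r) = 10·(-8) + 14·(-232) + 12·(-104) = -80 - 3248 - 1248 = -4576

-4576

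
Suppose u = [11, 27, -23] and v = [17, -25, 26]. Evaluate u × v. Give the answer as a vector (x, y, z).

(127, -677, -734)

i: 27·26 - (-23)·(-25) = 702 - 575 = 127
j: (-23)·17 - 11·26 = -391 - 286 = -677
k: 11·(-25) - 27·17 = -275 - 459 = -734
u × v = (127, -677, -734)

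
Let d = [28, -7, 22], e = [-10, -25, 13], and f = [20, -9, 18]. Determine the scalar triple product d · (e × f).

576

e × f:
i: (-25)·18 - 13·(-9) = -450 - (-117) = -333
j: 13·20 - (-10)·18 = 260 - (-180) = 440
k: (-10)·(-9) - (-25)·20 = 90 - (-500) = 590
e × f = (-333, 440, 590)
d · (e × f) = 28·(-333) + (-7)·440 + 22·590 = -9324 - 3080 + 12980 = 576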